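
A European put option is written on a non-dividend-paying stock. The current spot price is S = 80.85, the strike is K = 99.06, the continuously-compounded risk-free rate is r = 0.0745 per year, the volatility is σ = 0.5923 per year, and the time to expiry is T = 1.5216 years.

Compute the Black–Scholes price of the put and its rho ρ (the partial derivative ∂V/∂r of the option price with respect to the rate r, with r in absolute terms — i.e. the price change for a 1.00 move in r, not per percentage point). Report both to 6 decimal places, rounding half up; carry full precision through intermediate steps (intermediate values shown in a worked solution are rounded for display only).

price = 28.105253
ρ = -92.492556

σ√T = 0.5923·√1.5216 = 0.730621
d₁ = (ln(S/K) + (r+σ²/2)T) / (σ√T) = (ln(80.85/99.06) + (0.0745+0.5923²/2)·1.5216) / 0.730621 = (-0.203130 + 0.380263) / 0.730621 = 0.242441
d₂ = d₁ − σ√T = 0.242441 − 0.730621 = -0.488180
e^{−rT} = e^{−0.0745·1.5216} = 0.892830
N(−d₁) = 0.404219,  N(−d₂) = 0.687289
Put price V = K·e^{−rT}·N(−d₂) − S·N(−d₁) = 60.786380 − 32.681127 = 28.105253
ρ = −K·T·e^{−rT}·N(−d₂) = -92.492556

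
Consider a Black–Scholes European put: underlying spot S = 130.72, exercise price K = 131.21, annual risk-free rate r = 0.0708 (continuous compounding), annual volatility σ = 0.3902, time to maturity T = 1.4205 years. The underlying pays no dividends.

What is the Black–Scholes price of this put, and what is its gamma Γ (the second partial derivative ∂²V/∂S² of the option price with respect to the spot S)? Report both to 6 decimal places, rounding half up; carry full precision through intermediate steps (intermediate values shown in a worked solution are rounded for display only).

σ√T = 0.3902·√1.4205 = 0.465059
d₁ = (ln(S/K) + (r+σ²/2)T) / (σ√T) = (ln(130.72/131.21) + (0.0708+0.3902²/2)·1.4205) / 0.465059 = (-0.003741 + 0.208711) / 0.465059 = 0.440739
d₂ = d₁ − σ√T = 0.440739 − 0.465059 = -0.024319
e^{−rT} = e^{−0.0708·1.4205} = 0.904321
N(−d₁) = 0.329701,  N(−d₂) = 0.509701
Put price V = K·e^{−rT}·N(−d₂) − S·N(−d₁) = 60.479036 − 43.098488 = 17.380547
φ(d₁) = (1/√(2π))·e^{−d₁²/2} = 0.362017
Γ = φ(d₁) / (S·σ·√T) = 0.005955

price = 17.380547
Γ = 0.005955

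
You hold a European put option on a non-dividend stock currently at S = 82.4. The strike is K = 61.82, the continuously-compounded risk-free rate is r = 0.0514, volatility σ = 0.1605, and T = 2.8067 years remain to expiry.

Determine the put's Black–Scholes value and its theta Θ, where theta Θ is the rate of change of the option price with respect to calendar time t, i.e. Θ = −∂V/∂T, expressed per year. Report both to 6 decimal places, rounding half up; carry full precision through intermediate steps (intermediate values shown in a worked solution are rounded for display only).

price = 0.407205
Θ = -0.152335

σ√T = 0.1605·√2.8067 = 0.268889
d₁ = (ln(S/K) + (r+σ²/2)T) / (σ√T) = (ln(82.4/61.82) + (0.0514+0.1605²/2)·2.8067) / 0.268889 = (0.287359 + 0.180415) / 0.268889 = 1.739653
d₂ = d₁ − σ√T = 1.739653 − 0.268889 = 1.470764
e^{−rT} = e^{−0.0514·2.8067} = 0.865659
N(−d₁) = 0.040960,  N(−d₂) = 0.070677
Put price V = K·e^{−rT}·N(−d₂) − S·N(−d₁) = 3.782308 − 3.375103 = 0.407205
φ(d₁) = (1/√(2π))·e^{−d₁²/2} = 0.087849
Θ = −S·φ(d₁)·σ/(2√T) + r·K·e^{−rT}·N(−d₂) = −0.346746 + 0.194411 = -0.152335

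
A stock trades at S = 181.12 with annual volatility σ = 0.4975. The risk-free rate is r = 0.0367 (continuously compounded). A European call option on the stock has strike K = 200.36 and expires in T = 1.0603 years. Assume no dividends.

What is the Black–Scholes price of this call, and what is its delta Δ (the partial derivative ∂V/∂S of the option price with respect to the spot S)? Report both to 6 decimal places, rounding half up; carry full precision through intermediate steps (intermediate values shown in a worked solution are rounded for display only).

σ√T = 0.4975·√1.0603 = 0.512280
d₁ = (ln(S/K) + (r+σ²/2)T) / (σ√T) = (ln(181.12/200.36) + (0.0367+0.4975²/2)·1.0603) / 0.512280 = (-0.100956 + 0.170128) / 0.512280 = 0.135029
d₂ = d₁ − σ√T = 0.135029 − 0.512280 = -0.377251
e^{−rT} = e^{−0.0367·1.0603} = 0.961834
N(d₁) = 0.553705,  N(d₂) = 0.352993
Call price V = S·N(d₁) − K·e^{−rT}·N(d₂) = 100.287121 − 68.026463 = 32.260658
Δ = N(d₁) = 0.553705

price = 32.260658
Δ = 0.553705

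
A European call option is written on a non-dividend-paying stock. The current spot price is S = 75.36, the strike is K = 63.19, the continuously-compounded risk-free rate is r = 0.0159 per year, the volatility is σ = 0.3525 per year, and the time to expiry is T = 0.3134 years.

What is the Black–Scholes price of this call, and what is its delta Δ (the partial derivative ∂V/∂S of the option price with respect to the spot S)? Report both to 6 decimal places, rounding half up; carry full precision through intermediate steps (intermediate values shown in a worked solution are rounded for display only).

σ√T = 0.3525·√0.3134 = 0.197337
d₁ = (ln(S/K) + (r+σ²/2)T) / (σ√T) = (ln(75.36/63.19) + (0.0159+0.3525²/2)·0.3134) / 0.197337 = (0.176131 + 0.024454) / 0.197337 = 1.016457
d₂ = d₁ − σ√T = 1.016457 − 0.197337 = 0.819120
e^{−rT} = e^{−0.0159·0.3134} = 0.995029
N(d₁) = 0.845294,  N(d₂) = 0.793641
Call price V = S·N(d₁) − K·e^{−rT}·N(d₂) = 63.701360 − 49.900893 = 13.800467
Δ = N(d₁) = 0.845294

price = 13.800467
Δ = 0.845294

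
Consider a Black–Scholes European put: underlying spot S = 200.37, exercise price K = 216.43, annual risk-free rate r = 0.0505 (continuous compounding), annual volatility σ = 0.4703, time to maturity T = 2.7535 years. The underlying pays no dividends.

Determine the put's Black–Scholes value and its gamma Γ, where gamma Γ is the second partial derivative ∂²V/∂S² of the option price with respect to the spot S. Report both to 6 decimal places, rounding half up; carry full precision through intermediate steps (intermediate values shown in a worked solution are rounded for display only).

σ√T = 0.4703·√2.7535 = 0.780400
d₁ = (ln(S/K) + (r+σ²/2)T) / (σ√T) = (ln(200.37/216.43) + (0.0505+0.4703²/2)·2.7535) / 0.780400 = (-0.077102 + 0.443564) / 0.780400 = 0.469583
d₂ = d₁ − σ√T = 0.469583 − 0.780400 = -0.310818
e^{−rT} = e^{−0.0505·2.7535} = 0.870183
N(−d₁) = 0.319327,  N(−d₂) = 0.622030
Put price V = K·e^{−rT}·N(−d₂) − S·N(−d₁) = 117.149282 − 63.983458 = 53.165824
φ(d₁) = (1/√(2π))·e^{−d₁²/2} = 0.357295
Γ = φ(d₁) / (S·σ·√T) = 0.002285

price = 53.165824
Γ = 0.002285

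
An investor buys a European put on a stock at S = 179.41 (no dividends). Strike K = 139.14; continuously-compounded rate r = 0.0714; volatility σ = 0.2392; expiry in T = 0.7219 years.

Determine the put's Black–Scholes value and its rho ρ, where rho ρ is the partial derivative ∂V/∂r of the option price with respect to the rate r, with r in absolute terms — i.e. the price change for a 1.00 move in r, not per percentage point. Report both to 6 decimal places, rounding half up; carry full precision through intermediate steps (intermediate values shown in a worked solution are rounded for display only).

σ√T = 0.2392·√0.7219 = 0.203236
d₁ = (ln(S/K) + (r+σ²/2)T) / (σ√T) = (ln(179.41/139.14) + (0.0714+0.2392²/2)·0.7219) / 0.203236 = (0.254193 + 0.072196) / 0.203236 = 1.605964
d₂ = d₁ − σ√T = 1.605964 − 0.203236 = 1.402729
e^{−rT} = e^{−0.0714·0.7219} = 0.949762
N(−d₁) = 0.054141,  N(−d₂) = 0.080349
Put price V = K·e^{−rT}·N(−d₂) − S·N(−d₁) = 10.618094 − 9.713413 = 0.904681
ρ = −K·T·e^{−rT}·N(−d₂) = -7.665202

price = 0.904681
ρ = -7.665202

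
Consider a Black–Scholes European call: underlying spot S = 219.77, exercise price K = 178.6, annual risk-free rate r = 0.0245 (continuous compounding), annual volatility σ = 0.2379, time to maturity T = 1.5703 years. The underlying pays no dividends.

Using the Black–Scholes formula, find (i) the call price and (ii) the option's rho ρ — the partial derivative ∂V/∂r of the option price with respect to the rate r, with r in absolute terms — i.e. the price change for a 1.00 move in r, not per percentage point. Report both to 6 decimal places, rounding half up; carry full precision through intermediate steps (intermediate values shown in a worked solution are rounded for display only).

price = 54.531146
ρ = 202.515794

σ√T = 0.2379·√1.5703 = 0.298116
d₁ = (ln(S/K) + (r+σ²/2)T) / (σ√T) = (ln(219.77/178.6) + (0.0245+0.2379²/2)·1.5703) / 0.298116 = (0.207433 + 0.082909) / 0.298116 = 0.973922
d₂ = d₁ − σ√T = 0.973922 − 0.298116 = 0.675805
e^{−rT} = e^{−0.0245·1.5703} = 0.962258
N(d₁) = 0.834952,  N(d₂) = 0.750418
Call price V = S·N(d₁) − K·e^{−rT}·N(d₂) = 183.497454 − 128.966308 = 54.531146
ρ = K·T·e^{−rT}·N(d₂) = 202.515794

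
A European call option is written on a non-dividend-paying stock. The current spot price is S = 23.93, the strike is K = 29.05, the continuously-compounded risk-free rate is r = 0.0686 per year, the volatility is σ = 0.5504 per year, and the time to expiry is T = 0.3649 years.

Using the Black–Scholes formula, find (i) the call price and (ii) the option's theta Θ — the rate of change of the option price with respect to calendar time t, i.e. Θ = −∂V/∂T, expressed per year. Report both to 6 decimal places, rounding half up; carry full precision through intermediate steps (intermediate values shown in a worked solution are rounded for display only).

σ√T = 0.5504·√0.3649 = 0.332480
d₁ = (ln(S/K) + (r+σ²/2)T) / (σ√T) = (ln(23.93/29.05) + (0.0686+0.5504²/2)·0.3649) / 0.332480 = (-0.193886 + 0.080304) / 0.332480 = -0.341621
d₂ = d₁ − σ√T = -0.341621 − 0.332480 = -0.674101
e^{−rT} = e^{−0.0686·0.3649} = 0.975279
N(d₁) = 0.366318,  N(d₂) = 0.250124
Call price V = S·N(d₁) − K·e^{−rT}·N(d₂) = 8.765994 − 7.086465 = 1.679529
φ(d₁) = (1/√(2π))·e^{−d₁²/2} = 0.376329
Θ = −S·φ(d₁)·σ/(2√T) − r·K·e^{−rT}·N(d₂) = −4.102723 − 0.486131 = -4.588854

price = 1.679529
Θ = -4.588854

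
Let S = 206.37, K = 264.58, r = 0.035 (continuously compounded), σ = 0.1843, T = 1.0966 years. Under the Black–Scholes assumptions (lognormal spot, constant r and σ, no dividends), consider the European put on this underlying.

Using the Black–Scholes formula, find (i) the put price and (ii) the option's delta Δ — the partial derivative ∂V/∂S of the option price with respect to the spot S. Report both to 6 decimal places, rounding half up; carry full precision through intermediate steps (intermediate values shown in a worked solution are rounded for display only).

σ√T = 0.1843·√1.0966 = 0.192997
d₁ = (ln(S/K) + (r+σ²/2)T) / (σ√T) = (ln(206.37/264.58) + (0.035+0.1843²/2)·1.0966) / 0.192997 = (-0.248473 + 0.057005) / 0.192997 = -0.992081
d₂ = d₁ − σ√T = -0.992081 − 0.192997 = -1.185077
e^{−rT} = e^{−0.035·1.0966} = 0.962346
N(−d₁) = 0.839421,  N(−d₂) = 0.882007
Put price V = K·e^{−rT}·N(−d₂) − S·N(−d₁) = 224.574368 − 173.231308 = 51.343060
Δ = −N(−d₁) = -0.839421

price = 51.343060
Δ = -0.839421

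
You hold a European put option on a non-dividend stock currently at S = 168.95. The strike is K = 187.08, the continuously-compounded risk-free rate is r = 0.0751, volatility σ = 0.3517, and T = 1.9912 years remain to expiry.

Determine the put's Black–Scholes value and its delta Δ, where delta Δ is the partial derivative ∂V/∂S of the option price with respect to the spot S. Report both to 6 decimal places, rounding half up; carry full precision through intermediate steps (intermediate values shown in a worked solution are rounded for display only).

σ√T = 0.3517·√1.9912 = 0.496283
d₁ = (ln(S/K) + (r+σ²/2)T) / (σ√T) = (ln(168.95/187.08) + (0.0751+0.3517²/2)·1.9912) / 0.496283 = (-0.101934 + 0.272688) / 0.496283 = 0.344066
d₂ = d₁ − σ√T = 0.344066 − 0.496283 = -0.152218
e^{−rT} = e^{−0.0751·1.9912} = 0.861105
N(−d₁) = 0.365398,  N(−d₂) = 0.560492
Put price V = K·e^{−rT}·N(−d₂) − S·N(−d₁) = 90.292776 − 61.734051 = 28.558726
Δ = −N(−d₁) = -0.365398

price = 28.558726
Δ = -0.365398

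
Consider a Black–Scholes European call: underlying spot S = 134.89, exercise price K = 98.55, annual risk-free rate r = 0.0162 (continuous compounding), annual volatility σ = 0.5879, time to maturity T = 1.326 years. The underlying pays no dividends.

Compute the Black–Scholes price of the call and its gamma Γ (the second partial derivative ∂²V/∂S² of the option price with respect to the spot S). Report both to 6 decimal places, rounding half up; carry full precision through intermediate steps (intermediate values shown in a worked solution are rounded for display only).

price = 53.378004
Γ = 0.003086

σ√T = 0.5879·√1.326 = 0.676979
d₁ = (ln(S/K) + (r+σ²/2)T) / (σ√T) = (ln(134.89/98.55) + (0.0162+0.5879²/2)·1.326) / 0.676979 = (0.313896 + 0.250632) / 0.676979 = 0.833892
d₂ = d₁ − σ√T = 0.833892 − 0.676979 = 0.156913
e^{−rT} = e^{−0.0162·1.326} = 0.978748
N(d₁) = 0.797829,  N(d₂) = 0.562343
Call price V = S·N(d₁) − K·e^{−rT}·N(d₂) = 107.619148 − 54.241143 = 53.378004
φ(d₁) = (1/√(2π))·e^{−d₁²/2} = 0.281781
Γ = φ(d₁) / (S·σ·√T) = 0.003086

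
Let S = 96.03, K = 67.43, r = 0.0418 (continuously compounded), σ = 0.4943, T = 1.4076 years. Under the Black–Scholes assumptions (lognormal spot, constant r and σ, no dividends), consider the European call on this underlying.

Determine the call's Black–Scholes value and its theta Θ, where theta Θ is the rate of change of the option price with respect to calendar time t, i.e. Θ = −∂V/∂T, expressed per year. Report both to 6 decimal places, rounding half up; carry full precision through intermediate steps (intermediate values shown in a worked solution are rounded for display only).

σ√T = 0.4943·√1.4076 = 0.586449
d₁ = (ln(S/K) + (r+σ²/2)T) / (σ√T) = (ln(96.03/67.43) + (0.0418+0.4943²/2)·1.4076) / 0.586449 = (0.353571 + 0.230799) / 0.586449 = 0.996454
d₂ = d₁ − σ√T = 0.996454 − 0.586449 = 0.410005
e^{−rT} = e^{−0.0418·1.4076} = 0.942860
N(d₁) = 0.840485,  N(d₂) = 0.659099
Call price V = S·N(d₁) − K·e^{−rT}·N(d₂) = 80.711796 − 41.903555 = 38.808241
φ(d₁) = (1/√(2π))·e^{−d₁²/2} = 0.242829
Θ = −S·φ(d₁)·σ/(2√T) − r·K·e^{−rT}·N(d₂) = −4.857670 − 1.751569 = -6.609238

price = 38.808241
Θ = -6.609238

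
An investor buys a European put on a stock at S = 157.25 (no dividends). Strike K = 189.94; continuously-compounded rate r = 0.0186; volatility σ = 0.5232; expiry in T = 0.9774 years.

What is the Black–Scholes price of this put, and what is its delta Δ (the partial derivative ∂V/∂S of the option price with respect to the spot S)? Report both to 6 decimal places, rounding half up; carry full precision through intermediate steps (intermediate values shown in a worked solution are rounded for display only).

price = 51.557021
Δ = -0.528448

σ√T = 0.5232·√0.9774 = 0.517254
d₁ = (ln(S/K) + (r+σ²/2)T) / (σ√T) = (ln(157.25/189.94) + (0.0186+0.5232²/2)·0.9774) / 0.517254 = (-0.188871 + 0.151956) / 0.517254 = -0.071369
d₂ = d₁ − σ√T = -0.071369 − 0.517254 = -0.588623
e^{−rT} = e^{−0.0186·0.9774} = 0.981985
N(−d₁) = 0.528448,  N(−d₂) = 0.721943
Put price V = K·e^{−rT}·N(−d₂) − S·N(−d₁) = 134.655452 − 83.098431 = 51.557021
Δ = −N(−d₁) = -0.528448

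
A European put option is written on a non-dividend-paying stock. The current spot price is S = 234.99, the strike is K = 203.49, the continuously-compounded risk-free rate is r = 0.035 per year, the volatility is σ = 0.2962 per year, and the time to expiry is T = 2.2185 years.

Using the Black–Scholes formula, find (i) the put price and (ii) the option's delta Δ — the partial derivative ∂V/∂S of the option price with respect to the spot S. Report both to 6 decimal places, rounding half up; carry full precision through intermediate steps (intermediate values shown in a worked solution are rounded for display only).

price = 18.066349
Δ = -0.234895

σ√T = 0.2962·√2.2185 = 0.441179
d₁ = (ln(S/K) + (r+σ²/2)T) / (σ√T) = (ln(234.99/203.49) + (0.035+0.2962²/2)·2.2185) / 0.441179 = (0.143926 + 0.174967) / 0.441179 = 0.722820
d₂ = d₁ − σ√T = 0.722820 − 0.441179 = 0.281641
e^{−rT} = e^{−0.035·2.2185} = 0.925291
N(−d₁) = 0.234895,  N(−d₂) = 0.389109
Put price V = K·e^{−rT}·N(−d₂) − S·N(−d₁) = 73.264371 − 55.198022 = 18.066349
Δ = −N(−d₁) = -0.234895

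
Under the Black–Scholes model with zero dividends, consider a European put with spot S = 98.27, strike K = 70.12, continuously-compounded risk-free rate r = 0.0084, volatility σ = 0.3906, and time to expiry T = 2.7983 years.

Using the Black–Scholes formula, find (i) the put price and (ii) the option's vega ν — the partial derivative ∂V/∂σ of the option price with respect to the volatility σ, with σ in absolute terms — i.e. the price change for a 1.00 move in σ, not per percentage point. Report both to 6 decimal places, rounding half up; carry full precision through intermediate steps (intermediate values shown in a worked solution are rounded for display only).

price = 9.491236
ν = 44.557151

σ√T = 0.3906·√2.7983 = 0.653400
d₁ = (ln(S/K) + (r+σ²/2)T) / (σ√T) = (ln(98.27/70.12) + (0.0084+0.3906²/2)·2.7983) / 0.653400 = (0.337511 + 0.236972) / 0.653400 = 0.879220
d₂ = d₁ − σ√T = 0.879220 − 0.653400 = 0.225819
e^{−rT} = e^{−0.0084·2.7983} = 0.976768
N(−d₁) = 0.189641,  N(−d₂) = 0.410671
Put price V = K·e^{−rT}·N(−d₂) − S·N(−d₁) = 28.127265 − 18.636029 = 9.491236
φ(d₁) = (1/√(2π))·e^{−d₁²/2} = 0.271050
ν = S·φ(d₁)·√T = 44.557151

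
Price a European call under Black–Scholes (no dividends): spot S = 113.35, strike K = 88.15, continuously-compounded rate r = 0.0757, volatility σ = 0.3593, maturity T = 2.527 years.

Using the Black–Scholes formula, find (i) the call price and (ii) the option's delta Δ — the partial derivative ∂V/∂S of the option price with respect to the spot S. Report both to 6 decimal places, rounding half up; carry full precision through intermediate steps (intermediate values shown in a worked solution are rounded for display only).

σ√T = 0.3593·√2.527 = 0.571163
d₁ = (ln(S/K) + (r+σ²/2)T) / (σ√T) = (ln(113.35/88.15) + (0.0757+0.3593²/2)·2.527) / 0.571163 = (0.251440 + 0.354407) / 0.571163 = 1.060727
d₂ = d₁ − σ√T = 1.060727 − 0.571163 = 0.489564
e^{−rT} = e^{−0.0757·2.527} = 0.825890
N(d₁) = 0.855593,  N(d₂) = 0.687779
Call price V = S·N(d₁) − K·e^{−rT}·N(d₂) = 96.981471 − 50.071811 = 46.909660
Δ = N(d₁) = 0.855593

price = 46.909660
Δ = 0.855593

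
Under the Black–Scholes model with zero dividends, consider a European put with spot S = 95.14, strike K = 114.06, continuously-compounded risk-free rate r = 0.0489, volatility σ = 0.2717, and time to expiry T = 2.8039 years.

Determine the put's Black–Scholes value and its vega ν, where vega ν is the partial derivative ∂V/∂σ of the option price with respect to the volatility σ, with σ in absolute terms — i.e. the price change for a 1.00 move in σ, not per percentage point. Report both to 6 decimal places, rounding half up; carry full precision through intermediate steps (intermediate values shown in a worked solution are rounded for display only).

σ√T = 0.2717·√2.8039 = 0.454958
d₁ = (ln(S/K) + (r+σ²/2)T) / (σ√T) = (ln(95.14/114.06) + (0.0489+0.2717²/2)·2.8039) / 0.454958 = (-0.181375 + 0.240604) / 0.454958 = 0.130185
d₂ = d₁ − σ√T = 0.130185 − 0.454958 = -0.324772
e^{−rT} = e^{−0.0489·2.8039} = 0.871874
N(−d₁) = 0.448210,  N(−d₂) = 0.627323
Put price V = K·e^{−rT}·N(−d₂) − S·N(−d₁) = 62.384739 − 42.642692 = 19.742046
φ(d₁) = (1/√(2π))·e^{−d₁²/2} = 0.395576
ν = S·φ(d₁)·√T = 63.019393

price = 19.742046
ν = 63.019393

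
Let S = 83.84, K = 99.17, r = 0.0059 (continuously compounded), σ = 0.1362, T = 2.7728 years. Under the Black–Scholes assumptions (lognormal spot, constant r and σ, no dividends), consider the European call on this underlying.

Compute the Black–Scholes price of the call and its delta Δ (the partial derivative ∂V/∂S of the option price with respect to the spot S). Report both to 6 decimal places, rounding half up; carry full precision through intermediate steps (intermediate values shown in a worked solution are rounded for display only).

price = 3.080264
Δ = 0.289484

σ√T = 0.1362·√2.7728 = 0.226797
d₁ = (ln(S/K) + (r+σ²/2)T) / (σ√T) = (ln(83.84/99.17) + (0.0059+0.1362²/2)·2.7728) / 0.226797 = (-0.167925 + 0.042078) / 0.226797 = -0.554892
d₂ = d₁ − σ√T = -0.554892 − 0.226797 = -0.781688
e^{−rT} = e^{−0.0059·2.7728} = 0.983774
N(d₁) = 0.289484,  N(d₂) = 0.217199
Call price V = S·N(d₁) − K·e^{−rT}·N(d₂) = 24.270373 − 21.190109 = 3.080264
Δ = N(d₁) = 0.289484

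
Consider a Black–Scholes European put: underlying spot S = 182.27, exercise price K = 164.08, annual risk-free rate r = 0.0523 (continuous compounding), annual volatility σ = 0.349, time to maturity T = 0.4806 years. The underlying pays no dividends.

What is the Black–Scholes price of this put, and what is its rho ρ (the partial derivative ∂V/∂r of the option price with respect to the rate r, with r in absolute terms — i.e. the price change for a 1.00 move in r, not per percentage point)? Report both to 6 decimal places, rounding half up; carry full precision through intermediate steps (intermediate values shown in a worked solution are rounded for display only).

price = 7.664158
ρ = -26.005272

σ√T = 0.349·√0.4806 = 0.241945
d₁ = (ln(S/K) + (r+σ²/2)T) / (σ√T) = (ln(182.27/164.08) + (0.0523+0.349²/2)·0.4806) / 0.241945 = (0.105135 + 0.054404) / 0.241945 = 0.659402
d₂ = d₁ − σ√T = 0.659402 − 0.241945 = 0.417456
e^{−rT} = e^{−0.0523·0.4806} = 0.975178
N(−d₁) = 0.254819,  N(−d₂) = 0.338172
Put price V = K·e^{−rT}·N(−d₂) − S·N(−d₁) = 54.110012 − 46.445854 = 7.664158
ρ = −K·T·e^{−rT}·N(−d₂) = -26.005272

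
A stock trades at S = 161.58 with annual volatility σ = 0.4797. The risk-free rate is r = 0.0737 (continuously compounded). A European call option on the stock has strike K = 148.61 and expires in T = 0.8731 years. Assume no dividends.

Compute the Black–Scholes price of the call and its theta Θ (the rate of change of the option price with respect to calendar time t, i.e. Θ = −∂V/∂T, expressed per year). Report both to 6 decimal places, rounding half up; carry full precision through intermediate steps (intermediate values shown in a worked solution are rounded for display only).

σ√T = 0.4797·√0.8731 = 0.448231
d₁ = (ln(S/K) + (r+σ²/2)T) / (σ√T) = (ln(161.58/148.61) + (0.0737+0.4797²/2)·0.8731) / 0.448231 = (0.083675 + 0.164803) / 0.448231 = 0.554352
d₂ = d₁ − σ√T = 0.554352 − 0.448231 = 0.106122
e^{−rT} = e^{−0.0737·0.8731} = 0.937679
N(d₁) = 0.710331,  N(d₂) = 0.542257
Call price V = S·N(d₁) − K·e^{−rT}·N(d₂) = 114.775311 − 75.562708 = 39.212603
φ(d₁) = (1/√(2π))·e^{−d₁²/2} = 0.342121
Θ = −S·φ(d₁)·σ/(2√T) − r·K·e^{−rT}·N(d₂) = −14.189746 − 5.568972 = -19.758717

price = 39.212603
Θ = -19.758717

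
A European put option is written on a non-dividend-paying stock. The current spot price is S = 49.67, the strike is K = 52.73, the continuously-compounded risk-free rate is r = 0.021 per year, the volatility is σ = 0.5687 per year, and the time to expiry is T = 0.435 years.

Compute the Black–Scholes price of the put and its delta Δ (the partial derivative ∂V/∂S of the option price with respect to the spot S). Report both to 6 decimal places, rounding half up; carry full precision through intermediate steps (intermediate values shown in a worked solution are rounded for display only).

price = 8.939494
Δ = -0.479061

σ√T = 0.5687·√0.435 = 0.375083
d₁ = (ln(S/K) + (r+σ²/2)T) / (σ√T) = (ln(49.67/52.73) + (0.021+0.5687²/2)·0.435) / 0.375083 = (-0.059783 + 0.079479) / 0.375083 = 0.052509
d₂ = d₁ − σ√T = 0.052509 − 0.375083 = -0.322574
e^{−rT} = e^{−0.021·0.435} = 0.990907
N(−d₁) = 0.479061,  N(−d₂) = 0.626491
Put price V = K·e^{−rT}·N(−d₂) − S·N(−d₁) = 32.734477 − 23.794982 = 8.939494
Δ = −N(−d₁) = -0.479061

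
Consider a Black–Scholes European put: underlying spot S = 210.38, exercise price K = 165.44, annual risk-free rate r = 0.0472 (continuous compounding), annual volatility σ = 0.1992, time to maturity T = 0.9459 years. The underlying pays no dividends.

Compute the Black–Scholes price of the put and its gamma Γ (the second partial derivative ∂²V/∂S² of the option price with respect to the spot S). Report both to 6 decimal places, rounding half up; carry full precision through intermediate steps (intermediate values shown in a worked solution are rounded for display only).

price = 1.103014
Γ = 0.002864

σ√T = 0.1992·√0.9459 = 0.193737
d₁ = (ln(S/K) + (r+σ²/2)T) / (σ√T) = (ln(210.38/165.44) + (0.0472+0.1992²/2)·0.9459) / 0.193737 = (0.240307 + 0.063413) / 0.193737 = 1.567696
d₂ = d₁ − σ√T = 1.567696 − 0.193737 = 1.373959
e^{−rT} = e^{−0.0472·0.9459} = 0.956336
N(−d₁) = 0.058476,  N(−d₂) = 0.084727
Put price V = K·e^{−rT}·N(−d₂) − S·N(−d₁) = 13.405207 − 12.302193 = 1.103014
φ(d₁) = (1/√(2π))·e^{−d₁²/2} = 0.116744
Γ = φ(d₁) / (S·σ·√T) = 0.002864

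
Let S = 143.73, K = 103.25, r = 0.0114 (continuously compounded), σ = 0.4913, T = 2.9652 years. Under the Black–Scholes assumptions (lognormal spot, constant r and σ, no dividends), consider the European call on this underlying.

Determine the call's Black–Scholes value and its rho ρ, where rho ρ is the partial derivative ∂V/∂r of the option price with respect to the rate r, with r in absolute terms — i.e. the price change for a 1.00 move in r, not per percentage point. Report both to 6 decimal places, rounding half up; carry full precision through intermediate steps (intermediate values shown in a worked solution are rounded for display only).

σ√T = 0.4913·√2.9652 = 0.846007
d₁ = (ln(S/K) + (r+σ²/2)T) / (σ√T) = (ln(143.73/103.25) + (0.0114+0.4913²/2)·2.9652) / 0.846007 = (0.330783 + 0.391667) / 0.846007 = 0.853953
d₂ = d₁ − σ√T = 0.853953 − 0.846007 = 0.007947
e^{−rT} = e^{−0.0114·2.9652} = 0.966762
N(d₁) = 0.803435,  N(d₂) = 0.503170
Call price V = S·N(d₁) − K·e^{−rT}·N(d₂) = 115.477652 − 50.225520 = 65.252132
ρ = K·T·e^{−rT}·N(d₂) = 148.928712

price = 65.252132
ρ = 148.928712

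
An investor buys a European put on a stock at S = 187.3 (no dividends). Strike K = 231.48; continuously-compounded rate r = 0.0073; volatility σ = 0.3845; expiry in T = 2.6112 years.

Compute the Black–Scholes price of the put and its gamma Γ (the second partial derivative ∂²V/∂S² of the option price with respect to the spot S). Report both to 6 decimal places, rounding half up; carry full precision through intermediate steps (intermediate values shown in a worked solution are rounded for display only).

price = 72.777107
Γ = 0.003428

σ√T = 0.3845·√2.6112 = 0.621322
d₁ = (ln(S/K) + (r+σ²/2)T) / (σ√T) = (ln(187.3/231.48) + (0.0073+0.3845²/2)·2.6112) / 0.621322 = (-0.211782 + 0.212082) / 0.621322 = 0.000483
d₂ = d₁ − σ√T = 0.000483 − 0.621322 = -0.620839
e^{−rT} = e^{−0.0073·2.6112} = 0.981119
N(−d₁) = 0.499807,  N(−d₂) = 0.732647
Put price V = K·e^{−rT}·N(−d₂) − S·N(−d₁) = 166.391013 − 93.613906 = 72.777107
φ(d₁) = (1/√(2π))·e^{−d₁²/2} = 0.398942
Γ = φ(d₁) / (S·σ·√T) = 0.003428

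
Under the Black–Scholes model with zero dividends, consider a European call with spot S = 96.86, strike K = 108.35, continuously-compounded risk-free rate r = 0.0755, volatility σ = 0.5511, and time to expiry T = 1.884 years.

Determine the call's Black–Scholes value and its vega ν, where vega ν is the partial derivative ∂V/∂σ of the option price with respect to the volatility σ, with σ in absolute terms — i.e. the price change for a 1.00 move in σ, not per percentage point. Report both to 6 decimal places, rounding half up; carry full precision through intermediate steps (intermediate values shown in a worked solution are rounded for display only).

price = 29.583045
ν = 48.600695

σ√T = 0.5511·√1.884 = 0.756434
d₁ = (ln(S/K) + (r+σ²/2)T) / (σ√T) = (ln(96.86/108.35) + (0.0755+0.5511²/2)·1.884) / 0.756434 = (-0.112100 + 0.428338) / 0.756434 = 0.418064
d₂ = d₁ − σ√T = 0.418064 − 0.756434 = -0.338369
e^{−rT} = e^{−0.0755·1.884} = 0.867411
N(d₁) = 0.662050,  N(d₂) = 0.367542
Call price V = S·N(d₁) − K·e^{−rT}·N(d₂) = 64.126156 − 34.543111 = 29.583045
φ(d₁) = (1/√(2π))·e^{−d₁²/2} = 0.365559
ν = S·φ(d₁)·√T = 48.600695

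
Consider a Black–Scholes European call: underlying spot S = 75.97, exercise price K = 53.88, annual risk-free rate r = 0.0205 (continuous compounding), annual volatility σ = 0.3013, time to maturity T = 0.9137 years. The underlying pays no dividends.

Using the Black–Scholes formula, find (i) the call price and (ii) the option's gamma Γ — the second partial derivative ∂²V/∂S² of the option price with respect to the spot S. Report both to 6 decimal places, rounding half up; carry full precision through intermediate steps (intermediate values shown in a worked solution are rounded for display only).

σ√T = 0.3013·√0.9137 = 0.288006
d₁ = (ln(S/K) + (r+σ²/2)T) / (σ√T) = (ln(75.97/53.88) + (0.0205+0.3013²/2)·0.9137) / 0.288006 = (0.343579 + 0.060204) / 0.288006 = 1.401999
d₂ = d₁ − σ√T = 1.401999 − 0.288006 = 1.113994
e^{−rT} = e^{−0.0205·0.9137} = 0.981443
N(d₁) = 0.919542,  N(d₂) = 0.867359
Call price V = S·N(d₁) − K·e^{−rT}·N(d₂) = 69.857626 − 45.866098 = 23.991528
φ(d₁) = (1/√(2π))·e^{−d₁²/2} = 0.149309
Γ = φ(d₁) / (S·σ·√T) = 0.006824

price = 23.991528
Γ = 0.006824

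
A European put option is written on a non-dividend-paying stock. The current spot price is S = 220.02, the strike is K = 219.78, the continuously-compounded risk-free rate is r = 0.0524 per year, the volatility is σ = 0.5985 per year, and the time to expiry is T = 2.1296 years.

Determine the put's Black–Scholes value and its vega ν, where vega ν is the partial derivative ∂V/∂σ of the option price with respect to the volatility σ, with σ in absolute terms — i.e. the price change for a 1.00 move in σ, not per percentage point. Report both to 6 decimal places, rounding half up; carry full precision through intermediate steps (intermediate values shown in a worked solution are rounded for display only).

σ√T = 0.5985·√2.1296 = 0.873400
d₁ = (ln(S/K) + (r+σ²/2)T) / (σ√T) = (ln(220.02/219.78) + (0.0524+0.5985²/2)·2.1296) / 0.873400 = (0.001091 + 0.493005) / 0.873400 = 0.565716
d₂ = d₁ − σ√T = 0.565716 − 0.873400 = -0.307684
e^{−rT} = e^{−0.0524·2.1296} = 0.894410
N(−d₁) = 0.285793,  N(−d₂) = 0.620839
Put price V = K·e^{−rT}·N(−d₂) − S·N(−d₁) = 122.040378 − 62.880282 = 59.160096
φ(d₁) = (1/√(2π))·e^{−d₁²/2} = 0.339950
ν = S·φ(d₁)·√T = 109.150733

price = 59.160096
ν = 109.150733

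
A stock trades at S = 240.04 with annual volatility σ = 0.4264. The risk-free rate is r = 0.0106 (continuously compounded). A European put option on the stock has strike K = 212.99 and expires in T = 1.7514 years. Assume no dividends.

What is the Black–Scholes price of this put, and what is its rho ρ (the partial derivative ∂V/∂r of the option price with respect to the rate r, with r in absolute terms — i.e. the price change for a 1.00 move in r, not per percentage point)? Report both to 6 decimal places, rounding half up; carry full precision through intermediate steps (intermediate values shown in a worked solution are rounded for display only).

price = 35.851352
ρ = -188.543457

σ√T = 0.4264·√1.7514 = 0.564300
d₁ = (ln(S/K) + (r+σ²/2)T) / (σ√T) = (ln(240.04/212.99) + (0.0106+0.4264²/2)·1.7514) / 0.564300 = (0.119560 + 0.177782) / 0.564300 = 0.526923
d₂ = d₁ − σ√T = 0.526923 − 0.564300 = -0.037377
e^{−rT} = e^{−0.0106·1.7514} = 0.981606
N(−d₁) = 0.299124,  N(−d₂) = 0.514908
Put price V = K·e^{−rT}·N(−d₂) − S·N(−d₁) = 107.652996 − 71.801644 = 35.851352
ρ = −K·T·e^{−rT}·N(−d₂) = -188.543457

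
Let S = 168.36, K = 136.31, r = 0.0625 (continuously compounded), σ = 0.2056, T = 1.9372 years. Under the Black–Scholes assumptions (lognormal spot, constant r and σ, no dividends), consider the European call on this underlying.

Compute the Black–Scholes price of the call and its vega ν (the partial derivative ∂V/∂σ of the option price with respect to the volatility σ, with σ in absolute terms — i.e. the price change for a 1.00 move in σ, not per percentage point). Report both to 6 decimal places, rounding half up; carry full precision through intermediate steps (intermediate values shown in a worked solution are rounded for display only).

price = 50.055101
ν = 39.941127

σ√T = 0.2056·√1.9372 = 0.286161
d₁ = (ln(S/K) + (r+σ²/2)T) / (σ√T) = (ln(168.36/136.31) + (0.0625+0.2056²/2)·1.9372) / 0.286161 = (0.211173 + 0.162019) / 0.286161 = 1.304133
d₂ = d₁ − σ√T = 1.304133 − 0.286161 = 1.017972
e^{−rT} = e^{−0.0625·1.9372} = 0.885968
N(d₁) = 0.903906,  N(d₂) = 0.845654
Call price V = S·N(d₁) − K·e^{−rT}·N(d₂) = 152.181591 − 102.126490 = 50.055101
φ(d₁) = (1/√(2π))·e^{−d₁²/2} = 0.170449
ν = S·φ(d₁)·√T = 39.941127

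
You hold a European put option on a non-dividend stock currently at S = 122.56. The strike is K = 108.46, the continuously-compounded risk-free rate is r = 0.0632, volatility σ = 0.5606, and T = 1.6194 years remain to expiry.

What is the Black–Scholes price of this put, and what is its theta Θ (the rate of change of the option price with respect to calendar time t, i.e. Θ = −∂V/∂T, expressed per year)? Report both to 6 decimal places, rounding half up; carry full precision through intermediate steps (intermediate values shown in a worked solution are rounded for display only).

price = 19.833732
Θ = -5.398638

σ√T = 0.5606·√1.6194 = 0.713395
d₁ = (ln(S/K) + (r+σ²/2)T) / (σ√T) = (ln(122.56/108.46) + (0.0632+0.5606²/2)·1.6194) / 0.713395 = (0.122219 + 0.356812) / 0.713395 = 0.671482
d₂ = d₁ − σ√T = 0.671482 − 0.713395 = -0.041914
e^{−rT} = e^{−0.0632·1.6194} = 0.902717
N(−d₁) = 0.250957,  N(−d₂) = 0.516716
Put price V = K·e^{−rT}·N(−d₂) − S·N(−d₁) = 50.591012 − 30.757279 = 19.833732
φ(d₁) = (1/√(2π))·e^{−d₁²/2} = 0.318421
Θ = −S·φ(d₁)·σ/(2√T) + r·K·e^{−rT}·N(−d₂) = −8.595990 + 3.197352 = -5.398638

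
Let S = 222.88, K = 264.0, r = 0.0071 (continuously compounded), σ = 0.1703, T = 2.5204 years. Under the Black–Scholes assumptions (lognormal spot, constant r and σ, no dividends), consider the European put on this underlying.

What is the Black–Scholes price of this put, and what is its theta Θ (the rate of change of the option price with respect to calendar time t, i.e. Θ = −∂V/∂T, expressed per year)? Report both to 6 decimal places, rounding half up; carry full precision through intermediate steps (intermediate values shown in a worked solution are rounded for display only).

price = 48.074370
Θ = -2.964512

σ√T = 0.1703·√2.5204 = 0.270364
d₁ = (ln(S/K) + (r+σ²/2)T) / (σ√T) = (ln(222.88/264.0) + (0.0071+0.1703²/2)·2.5204) / 0.270364 = (-0.169316 + 0.054443) / 0.270364 = -0.424880
d₂ = d₁ − σ√T = -0.424880 − 0.270364 = -0.695244
e^{−rT} = e^{−0.0071·2.5204} = 0.982264
N(−d₁) = 0.664538,  N(−d₂) = 0.756549
Put price V = K·e^{−rT}·N(−d₂) − S·N(−d₁) = 196.186560 − 148.112190 = 48.074370
φ(d₁) = (1/√(2π))·e^{−d₁²/2} = 0.364510
Θ = −S·φ(d₁)·σ/(2√T) + r·K·e^{−rT}·N(−d₂) = −4.357436 + 1.392925 = -2.964512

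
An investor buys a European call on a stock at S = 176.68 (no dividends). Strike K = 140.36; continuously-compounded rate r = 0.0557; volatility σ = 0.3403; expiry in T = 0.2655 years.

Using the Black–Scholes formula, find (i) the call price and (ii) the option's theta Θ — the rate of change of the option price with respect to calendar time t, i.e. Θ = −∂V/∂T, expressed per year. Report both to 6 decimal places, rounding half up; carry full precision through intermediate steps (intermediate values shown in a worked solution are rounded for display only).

σ√T = 0.3403·√0.2655 = 0.175345
d₁ = (ln(S/K) + (r+σ²/2)T) / (σ√T) = (ln(176.68/140.36) + (0.0557+0.3403²/2)·0.2655) / 0.175345 = (0.230130 + 0.030161) / 0.175345 = 1.484448
d₂ = d₁ − σ√T = 1.484448 − 0.175345 = 1.309102
e^{−rT} = e^{−0.0557·0.2655} = 0.985320
N(d₁) = 0.931155,  N(d₂) = 0.904750
Call price V = S·N(d₁) − K·e^{−rT}·N(d₂) = 164.516449 − 125.126567 = 39.389882
φ(d₁) = (1/√(2π))·e^{−d₁²/2} = 0.132559
Θ = −S·φ(d₁)·σ/(2√T) − r·K·e^{−rT}·N(d₂) = −7.733832 − 6.969550 = -14.703382

price = 39.389882
Θ = -14.703382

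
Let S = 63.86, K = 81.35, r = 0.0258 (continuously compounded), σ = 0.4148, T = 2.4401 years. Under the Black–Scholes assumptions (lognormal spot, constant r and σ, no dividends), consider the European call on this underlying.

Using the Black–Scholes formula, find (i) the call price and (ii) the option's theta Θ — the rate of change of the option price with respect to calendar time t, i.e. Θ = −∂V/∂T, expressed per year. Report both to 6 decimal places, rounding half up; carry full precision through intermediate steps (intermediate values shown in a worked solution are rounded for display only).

σ√T = 0.4148·√2.4401 = 0.647952
d₁ = (ln(S/K) + (r+σ²/2)T) / (σ√T) = (ln(63.86/81.35) + (0.0258+0.4148²/2)·2.4401) / 0.647952 = (-0.242068 + 0.272875) / 0.647952 = 0.047546
d₂ = d₁ − σ√T = 0.047546 − 0.647952 = -0.600405
e^{−rT} = e^{−0.0258·2.4401} = 0.938986
N(d₁) = 0.518961,  N(d₂) = 0.274118
Call price V = S·N(d₁) − K·e^{−rT}·N(d₂) = 33.140850 − 20.938921 = 12.201928
φ(d₁) = (1/√(2π))·e^{−d₁²/2} = 0.398492
Θ = −S·φ(d₁)·σ/(2√T) − r·K·e^{−rT}·N(d₂) = −3.378726 − 0.540224 = -3.918951

price = 12.201928
Θ = -3.918951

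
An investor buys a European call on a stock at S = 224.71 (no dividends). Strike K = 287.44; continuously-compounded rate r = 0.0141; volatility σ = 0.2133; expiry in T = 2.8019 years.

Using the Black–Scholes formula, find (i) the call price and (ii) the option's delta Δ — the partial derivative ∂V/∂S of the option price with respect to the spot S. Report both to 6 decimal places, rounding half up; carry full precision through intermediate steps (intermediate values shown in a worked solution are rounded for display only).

price = 15.396027
Δ = 0.344432

σ√T = 0.2133·√2.8019 = 0.357040
d₁ = (ln(S/K) + (r+σ²/2)T) / (σ√T) = (ln(224.71/287.44) + (0.0141+0.2133²/2)·2.8019) / 0.357040 = (-0.246203 + 0.103246) / 0.357040 = -0.400397
d₂ = d₁ − σ√T = -0.400397 − 0.357040 = -0.757437
e^{−rT} = e^{−0.0141·2.8019} = 0.961263
N(d₁) = 0.344432,  N(d₂) = 0.224394
Call price V = S·N(d₁) − K·e^{−rT}·N(d₂) = 77.397339 − 62.001312 = 15.396027
Δ = N(d₁) = 0.344432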